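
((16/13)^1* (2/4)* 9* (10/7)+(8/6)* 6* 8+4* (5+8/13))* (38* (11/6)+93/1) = 4190944/273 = 15351.44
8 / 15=0.53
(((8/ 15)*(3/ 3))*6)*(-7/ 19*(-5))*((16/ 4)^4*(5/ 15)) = 28672/ 57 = 503.02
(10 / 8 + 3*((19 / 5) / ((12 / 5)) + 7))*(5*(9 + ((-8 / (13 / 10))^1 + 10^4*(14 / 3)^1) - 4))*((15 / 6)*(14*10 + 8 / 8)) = 57738072375 / 26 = 2220695091.35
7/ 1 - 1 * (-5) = 12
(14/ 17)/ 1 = 14/ 17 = 0.82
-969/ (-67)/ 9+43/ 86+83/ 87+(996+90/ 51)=66116547/ 66062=1000.83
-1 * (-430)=430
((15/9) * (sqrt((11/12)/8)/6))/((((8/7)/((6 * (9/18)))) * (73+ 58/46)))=115 * sqrt(66)/281088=0.00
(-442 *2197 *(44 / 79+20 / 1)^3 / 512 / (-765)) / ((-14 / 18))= -68264274442 / 2465195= -27691.23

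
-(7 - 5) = -2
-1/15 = -0.07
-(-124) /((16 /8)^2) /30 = 1.03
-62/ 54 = -31/ 27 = -1.15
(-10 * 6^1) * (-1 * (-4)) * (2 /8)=-60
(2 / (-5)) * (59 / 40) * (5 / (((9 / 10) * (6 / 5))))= -2.73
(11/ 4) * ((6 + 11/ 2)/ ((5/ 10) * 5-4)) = -253/ 12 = -21.08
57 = 57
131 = 131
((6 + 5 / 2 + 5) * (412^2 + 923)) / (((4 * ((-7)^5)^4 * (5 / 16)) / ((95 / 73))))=3573558 / 118874192647462777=0.00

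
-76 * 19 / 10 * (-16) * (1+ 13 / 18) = 3979.02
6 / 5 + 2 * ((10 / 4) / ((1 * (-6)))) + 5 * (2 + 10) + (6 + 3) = 2081 / 30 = 69.37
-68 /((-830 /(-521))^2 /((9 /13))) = -41530473 /2238925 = -18.55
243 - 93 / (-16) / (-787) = 242.99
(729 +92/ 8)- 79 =1323/ 2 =661.50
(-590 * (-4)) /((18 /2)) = 2360 /9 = 262.22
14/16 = 7/8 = 0.88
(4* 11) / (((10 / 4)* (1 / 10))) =176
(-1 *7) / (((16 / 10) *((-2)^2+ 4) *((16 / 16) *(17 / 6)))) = -105 / 544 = -0.19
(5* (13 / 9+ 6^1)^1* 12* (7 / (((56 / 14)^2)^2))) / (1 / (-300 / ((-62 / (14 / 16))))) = 410375 / 7936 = 51.71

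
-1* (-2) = 2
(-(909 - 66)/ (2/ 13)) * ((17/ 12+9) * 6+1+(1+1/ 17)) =-24055005/ 68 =-353750.07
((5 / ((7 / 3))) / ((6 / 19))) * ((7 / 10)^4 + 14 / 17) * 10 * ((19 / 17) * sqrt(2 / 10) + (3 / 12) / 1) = 490789 / 27200 + 9324991 * sqrt(5) / 578000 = 54.12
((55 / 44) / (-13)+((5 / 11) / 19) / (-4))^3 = -0.00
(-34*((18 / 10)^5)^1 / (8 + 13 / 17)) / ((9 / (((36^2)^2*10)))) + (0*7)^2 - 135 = -12739086997731 / 93125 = -136795565.08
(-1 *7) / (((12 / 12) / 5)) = -35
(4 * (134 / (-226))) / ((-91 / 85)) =22780 / 10283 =2.22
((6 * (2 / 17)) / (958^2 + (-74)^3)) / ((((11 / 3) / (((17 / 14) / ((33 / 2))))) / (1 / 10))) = 3 / 1085303450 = 0.00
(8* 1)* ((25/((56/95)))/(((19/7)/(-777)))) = -97125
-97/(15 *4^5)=-97/15360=-0.01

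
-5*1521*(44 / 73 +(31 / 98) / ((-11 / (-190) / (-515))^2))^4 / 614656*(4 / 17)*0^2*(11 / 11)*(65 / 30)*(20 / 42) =0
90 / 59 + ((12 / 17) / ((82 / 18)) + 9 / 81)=663041 / 370107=1.79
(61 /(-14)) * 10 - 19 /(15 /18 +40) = -10789 /245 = -44.04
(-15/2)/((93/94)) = -235/31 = -7.58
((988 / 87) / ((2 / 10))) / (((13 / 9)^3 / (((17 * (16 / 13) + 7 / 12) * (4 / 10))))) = 10326690 / 63713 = 162.08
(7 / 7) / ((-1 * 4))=-1 / 4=-0.25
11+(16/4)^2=27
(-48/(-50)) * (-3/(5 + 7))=-6/25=-0.24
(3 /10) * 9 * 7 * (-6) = -567 /5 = -113.40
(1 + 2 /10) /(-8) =-3 /20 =-0.15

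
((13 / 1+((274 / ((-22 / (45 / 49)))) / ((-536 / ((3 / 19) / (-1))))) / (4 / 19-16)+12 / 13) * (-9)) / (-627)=0.20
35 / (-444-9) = -35 / 453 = -0.08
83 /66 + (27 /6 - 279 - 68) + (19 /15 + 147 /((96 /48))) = -87937 /330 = -266.48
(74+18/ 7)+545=4351/ 7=621.57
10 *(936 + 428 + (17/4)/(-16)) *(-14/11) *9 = -27492885/176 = -156209.57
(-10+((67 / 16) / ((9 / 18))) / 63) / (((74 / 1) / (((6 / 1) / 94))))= -4973 / 584304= -0.01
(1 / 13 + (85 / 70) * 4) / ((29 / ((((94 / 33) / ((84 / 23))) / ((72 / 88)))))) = 485369 / 2992626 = 0.16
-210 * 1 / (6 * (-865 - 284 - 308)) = 35 / 1457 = 0.02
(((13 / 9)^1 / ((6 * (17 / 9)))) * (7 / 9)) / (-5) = -91 / 4590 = -0.02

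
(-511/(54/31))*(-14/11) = 110887/297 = 373.36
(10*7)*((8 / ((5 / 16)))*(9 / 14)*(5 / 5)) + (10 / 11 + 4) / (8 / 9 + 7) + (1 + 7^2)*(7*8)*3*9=59943798 / 781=76752.62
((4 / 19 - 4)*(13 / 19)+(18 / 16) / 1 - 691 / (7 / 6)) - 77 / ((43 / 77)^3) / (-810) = -386155630374107 / 650961972360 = -593.21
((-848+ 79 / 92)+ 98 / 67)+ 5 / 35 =-36483177 / 43148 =-845.54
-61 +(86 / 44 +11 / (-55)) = -59.25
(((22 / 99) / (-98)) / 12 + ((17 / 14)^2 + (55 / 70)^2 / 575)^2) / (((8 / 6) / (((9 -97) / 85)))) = -2053157994613 / 1214560856250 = -1.69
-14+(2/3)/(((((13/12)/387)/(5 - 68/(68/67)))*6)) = -32174/13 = -2474.92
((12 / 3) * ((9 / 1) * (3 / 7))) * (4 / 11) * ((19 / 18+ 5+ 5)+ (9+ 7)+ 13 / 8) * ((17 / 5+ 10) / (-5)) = -23718 / 55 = -431.24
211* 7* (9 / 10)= 13293 / 10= 1329.30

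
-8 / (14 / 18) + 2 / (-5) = -374 / 35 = -10.69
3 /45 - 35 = -524 /15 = -34.93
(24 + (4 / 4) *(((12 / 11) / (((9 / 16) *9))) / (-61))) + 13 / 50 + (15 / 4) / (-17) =740278639 / 30798900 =24.04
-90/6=-15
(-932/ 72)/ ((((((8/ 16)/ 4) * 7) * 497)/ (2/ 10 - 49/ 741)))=-462272/ 116007255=-0.00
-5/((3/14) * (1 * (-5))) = 14/3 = 4.67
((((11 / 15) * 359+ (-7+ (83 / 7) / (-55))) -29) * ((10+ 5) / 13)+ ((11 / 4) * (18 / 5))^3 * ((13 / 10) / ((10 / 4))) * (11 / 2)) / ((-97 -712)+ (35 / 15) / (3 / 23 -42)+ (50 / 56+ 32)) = -439138717487973 / 112228843512500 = -3.91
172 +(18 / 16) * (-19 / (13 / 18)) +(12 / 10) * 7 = 39209 / 260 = 150.80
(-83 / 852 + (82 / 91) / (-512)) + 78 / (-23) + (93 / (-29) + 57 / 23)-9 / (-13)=-11672634191 / 3309686016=-3.53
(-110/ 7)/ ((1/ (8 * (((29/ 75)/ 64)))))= -319/ 420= -0.76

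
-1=-1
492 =492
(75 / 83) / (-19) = -75 / 1577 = -0.05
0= 0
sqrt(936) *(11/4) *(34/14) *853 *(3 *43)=61730757 *sqrt(26)/14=22483309.61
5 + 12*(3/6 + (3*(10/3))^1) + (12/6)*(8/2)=139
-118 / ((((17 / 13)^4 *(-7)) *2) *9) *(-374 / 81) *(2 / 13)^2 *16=-14039168 / 25071039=-0.56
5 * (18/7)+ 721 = 5137/7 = 733.86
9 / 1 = 9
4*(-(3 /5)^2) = -36 /25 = -1.44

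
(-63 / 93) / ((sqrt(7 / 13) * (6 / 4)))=-2 * sqrt(91) / 31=-0.62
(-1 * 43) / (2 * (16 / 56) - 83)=301 / 577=0.52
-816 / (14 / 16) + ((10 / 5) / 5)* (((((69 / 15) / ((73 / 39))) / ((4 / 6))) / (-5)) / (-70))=-595677309 / 638750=-932.57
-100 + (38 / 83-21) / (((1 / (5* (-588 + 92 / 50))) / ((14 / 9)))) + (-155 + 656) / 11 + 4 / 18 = 256364843 / 2739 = 93597.97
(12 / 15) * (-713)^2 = 2033476 / 5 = 406695.20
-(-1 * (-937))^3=-822656953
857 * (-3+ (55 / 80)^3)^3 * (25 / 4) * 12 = -84550673282362575 / 68719476736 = -1230374.23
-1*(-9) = 9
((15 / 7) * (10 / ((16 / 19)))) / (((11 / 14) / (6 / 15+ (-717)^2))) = 66597945 / 4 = 16649486.25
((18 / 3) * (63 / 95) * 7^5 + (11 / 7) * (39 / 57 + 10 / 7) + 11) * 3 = 934097742 / 4655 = 200665.47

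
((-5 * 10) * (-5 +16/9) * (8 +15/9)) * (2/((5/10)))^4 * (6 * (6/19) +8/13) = 6674176000/6669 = 1000776.13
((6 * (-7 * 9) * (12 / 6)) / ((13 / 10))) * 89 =-672840 / 13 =-51756.92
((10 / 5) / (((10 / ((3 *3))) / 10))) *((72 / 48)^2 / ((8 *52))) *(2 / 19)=81 / 7904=0.01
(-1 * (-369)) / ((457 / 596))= 219924 / 457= 481.23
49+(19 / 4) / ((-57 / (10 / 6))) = 1759 / 36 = 48.86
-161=-161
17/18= 0.94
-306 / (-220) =153 / 110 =1.39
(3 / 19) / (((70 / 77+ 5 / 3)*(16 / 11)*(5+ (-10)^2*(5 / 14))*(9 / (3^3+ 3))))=847 / 245480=0.00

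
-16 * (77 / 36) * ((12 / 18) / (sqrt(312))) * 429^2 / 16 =-121121 * sqrt(78) / 72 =-14857.11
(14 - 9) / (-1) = -5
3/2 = 1.50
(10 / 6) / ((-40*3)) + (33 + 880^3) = 49065986375 / 72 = 681472032.99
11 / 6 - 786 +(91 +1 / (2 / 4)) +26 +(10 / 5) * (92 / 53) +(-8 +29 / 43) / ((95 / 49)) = -172893989 / 259806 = -665.47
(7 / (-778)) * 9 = -63 / 778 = -0.08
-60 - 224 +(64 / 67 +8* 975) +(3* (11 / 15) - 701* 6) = 3313.16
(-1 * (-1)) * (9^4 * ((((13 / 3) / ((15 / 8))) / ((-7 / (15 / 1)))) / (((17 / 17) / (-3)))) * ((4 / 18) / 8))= 18954 / 7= 2707.71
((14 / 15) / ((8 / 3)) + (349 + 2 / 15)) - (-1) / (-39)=90859 / 260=349.46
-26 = -26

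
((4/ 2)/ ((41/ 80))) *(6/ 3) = 320/ 41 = 7.80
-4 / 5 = -0.80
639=639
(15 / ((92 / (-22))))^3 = -4492125 / 97336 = -46.15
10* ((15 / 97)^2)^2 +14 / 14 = 89035531 / 88529281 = 1.01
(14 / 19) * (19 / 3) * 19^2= 5054 / 3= 1684.67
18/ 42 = 3/ 7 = 0.43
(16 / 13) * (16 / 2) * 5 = 640 / 13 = 49.23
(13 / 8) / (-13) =-1 / 8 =-0.12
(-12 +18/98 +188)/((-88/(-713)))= 6155329/4312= 1427.49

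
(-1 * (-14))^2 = 196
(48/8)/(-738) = -1/123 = -0.01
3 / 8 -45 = -357 / 8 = -44.62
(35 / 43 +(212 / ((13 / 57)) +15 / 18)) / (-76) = -3123197 / 254904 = -12.25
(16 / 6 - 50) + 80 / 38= -2578 / 57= -45.23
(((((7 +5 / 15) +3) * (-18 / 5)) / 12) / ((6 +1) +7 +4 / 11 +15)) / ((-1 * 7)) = 341 / 22610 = 0.02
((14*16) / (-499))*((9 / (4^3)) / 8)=-63 / 7984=-0.01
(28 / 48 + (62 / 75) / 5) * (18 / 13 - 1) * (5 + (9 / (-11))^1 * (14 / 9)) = 46043 / 42900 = 1.07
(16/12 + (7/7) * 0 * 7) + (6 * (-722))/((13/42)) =-545780/39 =-13994.36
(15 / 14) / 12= 0.09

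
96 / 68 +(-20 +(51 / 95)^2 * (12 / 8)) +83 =19897401 / 306850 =64.84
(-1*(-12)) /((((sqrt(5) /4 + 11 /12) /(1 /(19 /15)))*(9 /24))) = 15840 /361 - 4320*sqrt(5) /361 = 17.12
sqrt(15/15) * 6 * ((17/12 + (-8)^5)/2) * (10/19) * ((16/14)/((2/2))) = -7863980/133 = -59127.67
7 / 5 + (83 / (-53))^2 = 54108 / 14045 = 3.85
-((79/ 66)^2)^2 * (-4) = 8.21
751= 751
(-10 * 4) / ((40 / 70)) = -70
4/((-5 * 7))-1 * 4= -144/35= -4.11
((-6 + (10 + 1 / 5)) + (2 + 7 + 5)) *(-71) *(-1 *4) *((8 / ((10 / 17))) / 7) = 251056 / 25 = 10042.24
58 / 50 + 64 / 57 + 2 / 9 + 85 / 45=18784 / 4275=4.39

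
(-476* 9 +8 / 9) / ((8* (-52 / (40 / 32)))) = 48185 / 3744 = 12.87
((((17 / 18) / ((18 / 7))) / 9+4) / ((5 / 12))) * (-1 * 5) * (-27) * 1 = 11783 / 9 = 1309.22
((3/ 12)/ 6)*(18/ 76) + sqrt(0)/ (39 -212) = 3/ 304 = 0.01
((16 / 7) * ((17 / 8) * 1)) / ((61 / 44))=1496 / 427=3.50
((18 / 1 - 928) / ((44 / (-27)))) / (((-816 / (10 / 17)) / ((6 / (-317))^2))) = -184275 / 1277818124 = -0.00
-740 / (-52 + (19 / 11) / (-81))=659340 / 46351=14.22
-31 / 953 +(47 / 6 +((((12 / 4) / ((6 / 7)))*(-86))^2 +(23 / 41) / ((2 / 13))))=10621500442 / 117219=90612.45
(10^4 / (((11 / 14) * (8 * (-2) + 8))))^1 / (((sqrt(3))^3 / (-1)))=17500 * sqrt(3) / 99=306.17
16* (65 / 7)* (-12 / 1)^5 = -258785280 / 7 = -36969325.71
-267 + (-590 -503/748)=-641539/748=-857.67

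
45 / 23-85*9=-17550 / 23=-763.04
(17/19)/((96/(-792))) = -561/76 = -7.38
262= 262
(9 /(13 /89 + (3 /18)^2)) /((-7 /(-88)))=650.83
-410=-410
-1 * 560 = -560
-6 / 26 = -3 / 13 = -0.23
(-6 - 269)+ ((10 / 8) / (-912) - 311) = -2137733 / 3648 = -586.00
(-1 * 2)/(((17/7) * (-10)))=7/85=0.08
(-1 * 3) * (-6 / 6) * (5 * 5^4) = 9375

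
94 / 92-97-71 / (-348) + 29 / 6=-727891 / 8004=-90.94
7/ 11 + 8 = 95/ 11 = 8.64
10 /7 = 1.43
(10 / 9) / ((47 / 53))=530 / 423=1.25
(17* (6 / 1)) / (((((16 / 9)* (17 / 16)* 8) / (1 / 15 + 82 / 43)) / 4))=11457 / 215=53.29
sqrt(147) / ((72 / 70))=245*sqrt(3) / 36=11.79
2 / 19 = 0.11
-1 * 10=-10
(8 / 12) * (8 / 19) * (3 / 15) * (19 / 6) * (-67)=-536 / 45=-11.91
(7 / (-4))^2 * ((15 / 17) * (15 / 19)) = 11025 / 5168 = 2.13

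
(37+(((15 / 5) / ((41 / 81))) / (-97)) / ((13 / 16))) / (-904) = -1909049 / 46737704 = -0.04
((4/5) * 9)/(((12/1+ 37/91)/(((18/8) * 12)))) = 88452/5645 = 15.67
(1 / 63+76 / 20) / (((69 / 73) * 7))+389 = 59272151 / 152145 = 389.58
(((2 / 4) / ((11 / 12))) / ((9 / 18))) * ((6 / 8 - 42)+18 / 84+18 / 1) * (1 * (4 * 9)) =-904.68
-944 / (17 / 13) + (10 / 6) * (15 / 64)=-721.49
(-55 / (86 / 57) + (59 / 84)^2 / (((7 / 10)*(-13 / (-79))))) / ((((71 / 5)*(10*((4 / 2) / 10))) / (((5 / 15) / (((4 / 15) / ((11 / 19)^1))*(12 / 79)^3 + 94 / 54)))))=-60216054914192375 / 277861675553132944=-0.22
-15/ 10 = -1.50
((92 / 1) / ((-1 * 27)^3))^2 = 8464 / 387420489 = 0.00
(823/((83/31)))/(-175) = -25513/14525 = -1.76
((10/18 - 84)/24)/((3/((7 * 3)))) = -5257/216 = -24.34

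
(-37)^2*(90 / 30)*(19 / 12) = 26011 / 4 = 6502.75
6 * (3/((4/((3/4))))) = 3.38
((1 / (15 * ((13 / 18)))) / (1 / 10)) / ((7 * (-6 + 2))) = -3 / 91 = -0.03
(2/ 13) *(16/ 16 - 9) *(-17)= 272/ 13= 20.92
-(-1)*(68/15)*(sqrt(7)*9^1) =204*sqrt(7)/5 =107.95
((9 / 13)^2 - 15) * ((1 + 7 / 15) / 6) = -8998 / 2535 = -3.55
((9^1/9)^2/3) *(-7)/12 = -7/36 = -0.19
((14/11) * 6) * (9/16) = 189/44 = 4.30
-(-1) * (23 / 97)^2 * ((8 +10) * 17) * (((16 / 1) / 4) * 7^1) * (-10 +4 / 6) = -42303072 / 9409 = -4496.02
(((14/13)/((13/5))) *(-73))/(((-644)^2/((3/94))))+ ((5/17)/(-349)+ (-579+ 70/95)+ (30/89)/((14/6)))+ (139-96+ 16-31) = -550.12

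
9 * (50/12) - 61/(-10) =218/5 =43.60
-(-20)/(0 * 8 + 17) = 20/17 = 1.18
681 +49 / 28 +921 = 6415 / 4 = 1603.75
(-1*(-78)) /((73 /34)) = 2652 /73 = 36.33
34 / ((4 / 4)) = 34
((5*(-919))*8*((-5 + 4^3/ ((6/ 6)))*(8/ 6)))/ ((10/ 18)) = -5205216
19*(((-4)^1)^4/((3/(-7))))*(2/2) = -34048/3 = -11349.33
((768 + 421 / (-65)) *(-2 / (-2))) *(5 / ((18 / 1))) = 49499 / 234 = 211.53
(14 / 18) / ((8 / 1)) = 7 / 72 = 0.10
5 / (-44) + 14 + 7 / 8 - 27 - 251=-23165 / 88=-263.24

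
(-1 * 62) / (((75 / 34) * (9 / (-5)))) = 15.61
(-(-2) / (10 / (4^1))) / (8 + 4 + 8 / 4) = 2 / 35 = 0.06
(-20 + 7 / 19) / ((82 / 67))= -24991 / 1558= -16.04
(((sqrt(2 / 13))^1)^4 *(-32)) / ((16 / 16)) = -128 / 169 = -0.76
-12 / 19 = -0.63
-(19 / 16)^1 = -19 / 16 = -1.19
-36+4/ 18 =-322/ 9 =-35.78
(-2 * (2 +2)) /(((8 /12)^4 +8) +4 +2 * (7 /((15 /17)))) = -1620 /5683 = -0.29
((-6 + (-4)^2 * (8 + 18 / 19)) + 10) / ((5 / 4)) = 11184 / 95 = 117.73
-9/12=-3/4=-0.75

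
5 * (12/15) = 4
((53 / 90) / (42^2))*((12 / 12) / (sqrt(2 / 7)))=53*sqrt(14) / 317520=0.00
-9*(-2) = 18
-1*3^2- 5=-14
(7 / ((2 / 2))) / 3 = 7 / 3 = 2.33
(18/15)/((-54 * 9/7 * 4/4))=-7/405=-0.02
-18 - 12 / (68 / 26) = -384 / 17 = -22.59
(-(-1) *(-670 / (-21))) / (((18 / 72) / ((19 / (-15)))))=-161.65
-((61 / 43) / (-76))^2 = -3721 / 10679824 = -0.00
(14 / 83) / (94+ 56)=7 / 6225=0.00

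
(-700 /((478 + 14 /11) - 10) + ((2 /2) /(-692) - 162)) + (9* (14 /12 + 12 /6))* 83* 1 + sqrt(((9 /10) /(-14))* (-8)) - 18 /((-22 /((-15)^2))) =3* sqrt(70) /35 + 46878642111 /19646572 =2386.81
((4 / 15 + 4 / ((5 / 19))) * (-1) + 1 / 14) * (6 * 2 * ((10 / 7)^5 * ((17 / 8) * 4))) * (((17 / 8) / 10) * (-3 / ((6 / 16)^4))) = 956761088000 / 3176523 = 301197.59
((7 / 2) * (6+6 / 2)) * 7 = 441 / 2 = 220.50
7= 7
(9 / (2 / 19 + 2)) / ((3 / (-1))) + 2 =23 / 40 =0.58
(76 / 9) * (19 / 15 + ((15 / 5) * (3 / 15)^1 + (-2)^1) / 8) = 9.22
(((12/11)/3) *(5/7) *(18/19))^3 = 46656000/3131359847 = 0.01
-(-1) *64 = 64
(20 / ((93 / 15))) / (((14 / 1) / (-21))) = -150 / 31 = -4.84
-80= -80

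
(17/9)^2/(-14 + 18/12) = -578/2025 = -0.29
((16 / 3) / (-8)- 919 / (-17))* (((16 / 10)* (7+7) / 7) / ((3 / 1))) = 43568 / 765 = 56.95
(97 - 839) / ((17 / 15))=-654.71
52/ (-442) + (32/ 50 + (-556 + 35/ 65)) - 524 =-5961139/ 5525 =-1078.94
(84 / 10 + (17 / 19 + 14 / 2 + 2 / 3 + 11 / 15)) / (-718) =-1681 / 68210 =-0.02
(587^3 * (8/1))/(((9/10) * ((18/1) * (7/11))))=88995281320/567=156958168.11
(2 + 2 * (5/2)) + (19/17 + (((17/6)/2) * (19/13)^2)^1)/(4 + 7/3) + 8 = 179899/11492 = 15.65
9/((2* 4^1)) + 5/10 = 13/8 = 1.62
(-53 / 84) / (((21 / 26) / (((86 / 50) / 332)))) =-29627 / 7320600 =-0.00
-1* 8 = -8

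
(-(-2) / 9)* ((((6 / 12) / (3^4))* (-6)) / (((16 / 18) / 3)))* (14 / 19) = -0.02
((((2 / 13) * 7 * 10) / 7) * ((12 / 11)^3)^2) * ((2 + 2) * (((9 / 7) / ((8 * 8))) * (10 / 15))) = 22394880 / 161212051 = 0.14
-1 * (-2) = 2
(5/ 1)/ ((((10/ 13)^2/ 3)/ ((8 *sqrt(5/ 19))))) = 104.03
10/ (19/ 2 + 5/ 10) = 1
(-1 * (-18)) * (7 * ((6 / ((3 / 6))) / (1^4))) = 1512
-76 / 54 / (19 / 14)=-28 / 27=-1.04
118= 118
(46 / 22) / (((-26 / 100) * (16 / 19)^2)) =-207575 / 18304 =-11.34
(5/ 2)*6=15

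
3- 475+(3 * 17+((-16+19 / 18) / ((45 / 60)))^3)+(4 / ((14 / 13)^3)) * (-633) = -139882254473 / 13502538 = -10359.70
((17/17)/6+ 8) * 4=32.67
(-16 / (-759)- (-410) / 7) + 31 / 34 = 59.50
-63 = -63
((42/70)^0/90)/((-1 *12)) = -1/1080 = -0.00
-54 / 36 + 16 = 29 / 2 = 14.50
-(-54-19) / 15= 73 / 15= 4.87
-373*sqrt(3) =-646.05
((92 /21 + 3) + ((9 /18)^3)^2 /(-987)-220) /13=-4476907 /273728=-16.36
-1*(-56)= 56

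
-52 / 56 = -0.93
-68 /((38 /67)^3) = -5112971 /13718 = -372.72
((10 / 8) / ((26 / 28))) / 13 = 35 / 338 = 0.10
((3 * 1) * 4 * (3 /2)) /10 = 9 /5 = 1.80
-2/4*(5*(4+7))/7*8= -220/7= -31.43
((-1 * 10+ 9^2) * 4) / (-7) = -284 / 7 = -40.57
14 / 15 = 0.93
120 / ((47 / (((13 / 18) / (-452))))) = -65 / 15933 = -0.00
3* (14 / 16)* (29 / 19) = 609 / 152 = 4.01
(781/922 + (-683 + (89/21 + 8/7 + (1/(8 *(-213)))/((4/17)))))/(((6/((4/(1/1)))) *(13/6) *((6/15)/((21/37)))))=-74429057415/251897776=-295.47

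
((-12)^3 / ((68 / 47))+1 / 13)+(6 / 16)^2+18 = -16635259 / 14144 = -1176.14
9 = 9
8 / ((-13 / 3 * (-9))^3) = 0.00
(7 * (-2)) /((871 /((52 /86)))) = -28 /2881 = -0.01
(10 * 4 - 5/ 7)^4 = 5719140625/ 2401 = 2381982.77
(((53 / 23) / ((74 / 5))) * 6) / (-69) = -0.01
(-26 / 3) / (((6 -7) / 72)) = 624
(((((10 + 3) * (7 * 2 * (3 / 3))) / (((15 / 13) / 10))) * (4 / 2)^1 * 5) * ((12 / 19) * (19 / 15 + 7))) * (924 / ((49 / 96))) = 2832580608 / 19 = 149083189.89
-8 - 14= -22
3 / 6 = 1 / 2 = 0.50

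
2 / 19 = 0.11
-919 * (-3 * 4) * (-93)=-1025604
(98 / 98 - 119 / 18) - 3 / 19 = -1973 / 342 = -5.77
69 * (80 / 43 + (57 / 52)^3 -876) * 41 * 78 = -44787683009835 / 232544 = -192598746.95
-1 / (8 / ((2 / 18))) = -1 / 72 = -0.01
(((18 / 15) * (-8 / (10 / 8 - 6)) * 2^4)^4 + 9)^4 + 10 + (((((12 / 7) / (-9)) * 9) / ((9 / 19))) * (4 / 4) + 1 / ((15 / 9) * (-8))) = 10569707330971560304778073799670312892822100626003744158053 / 7394128033349663722291259765625000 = 1429473128311967574205133.00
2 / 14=1 / 7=0.14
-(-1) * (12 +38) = 50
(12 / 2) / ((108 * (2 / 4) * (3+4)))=1 / 63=0.02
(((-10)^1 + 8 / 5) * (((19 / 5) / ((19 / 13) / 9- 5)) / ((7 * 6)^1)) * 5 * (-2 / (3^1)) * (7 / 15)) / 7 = -247 / 7075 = -0.03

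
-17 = -17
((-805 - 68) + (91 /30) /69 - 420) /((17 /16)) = -21411352 /17595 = -1216.90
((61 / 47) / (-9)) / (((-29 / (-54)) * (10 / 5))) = -183 / 1363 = -0.13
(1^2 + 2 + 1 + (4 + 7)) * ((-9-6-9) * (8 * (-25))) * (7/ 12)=42000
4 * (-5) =-20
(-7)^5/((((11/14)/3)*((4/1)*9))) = -117649/66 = -1782.56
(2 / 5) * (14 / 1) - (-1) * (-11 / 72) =1961 / 360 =5.45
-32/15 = -2.13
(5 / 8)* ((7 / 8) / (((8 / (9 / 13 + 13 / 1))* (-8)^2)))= 3115 / 212992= 0.01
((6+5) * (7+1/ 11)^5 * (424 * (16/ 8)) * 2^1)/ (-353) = -4896647728128/ 5168273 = -947443.71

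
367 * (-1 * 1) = -367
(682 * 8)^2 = 29767936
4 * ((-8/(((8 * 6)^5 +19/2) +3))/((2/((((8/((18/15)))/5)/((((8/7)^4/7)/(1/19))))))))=-16807/929524920864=-0.00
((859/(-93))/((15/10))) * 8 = -13744/279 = -49.26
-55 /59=-0.93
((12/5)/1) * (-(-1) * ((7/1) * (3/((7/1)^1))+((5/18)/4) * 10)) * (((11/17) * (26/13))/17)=2926/4335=0.67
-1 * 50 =-50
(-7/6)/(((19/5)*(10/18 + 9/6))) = -105/703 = -0.15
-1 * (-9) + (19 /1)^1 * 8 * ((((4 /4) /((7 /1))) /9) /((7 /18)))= 745 /49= 15.20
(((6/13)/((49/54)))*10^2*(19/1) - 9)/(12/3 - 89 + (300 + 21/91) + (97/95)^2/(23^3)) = 66967772395725/15054789300383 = 4.45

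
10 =10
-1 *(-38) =38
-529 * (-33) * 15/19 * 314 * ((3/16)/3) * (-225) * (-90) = 416251254375/76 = 5476990189.14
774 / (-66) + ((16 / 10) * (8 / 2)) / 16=-623 / 55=-11.33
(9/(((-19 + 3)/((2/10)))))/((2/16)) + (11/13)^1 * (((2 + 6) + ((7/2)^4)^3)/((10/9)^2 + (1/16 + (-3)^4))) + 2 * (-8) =61633086806983/1774772480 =34727.32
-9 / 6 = -1.50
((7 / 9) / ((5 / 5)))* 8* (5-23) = -112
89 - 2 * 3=83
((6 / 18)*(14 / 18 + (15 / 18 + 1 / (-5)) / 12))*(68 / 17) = 299 / 270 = 1.11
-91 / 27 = -3.37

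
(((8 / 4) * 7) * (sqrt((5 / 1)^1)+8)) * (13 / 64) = 91 * sqrt(5) / 32+91 / 4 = 29.11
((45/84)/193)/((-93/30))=-75/83762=-0.00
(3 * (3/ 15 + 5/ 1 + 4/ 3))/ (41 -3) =49/ 95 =0.52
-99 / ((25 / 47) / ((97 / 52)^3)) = -4246667469 / 3515200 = -1208.09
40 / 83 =0.48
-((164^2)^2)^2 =-523300059815673856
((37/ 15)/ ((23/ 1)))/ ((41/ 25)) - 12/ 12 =-2644/ 2829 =-0.93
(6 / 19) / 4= 3 / 38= 0.08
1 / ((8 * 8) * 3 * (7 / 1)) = 1 / 1344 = 0.00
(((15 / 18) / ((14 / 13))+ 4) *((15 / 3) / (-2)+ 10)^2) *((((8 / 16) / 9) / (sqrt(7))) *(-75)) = -250625 *sqrt(7) / 1568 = -422.89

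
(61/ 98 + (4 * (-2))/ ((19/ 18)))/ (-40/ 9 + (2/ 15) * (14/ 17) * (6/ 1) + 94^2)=-0.00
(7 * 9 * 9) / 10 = 567 / 10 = 56.70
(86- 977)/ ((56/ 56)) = -891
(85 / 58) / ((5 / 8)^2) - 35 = -4531 / 145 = -31.25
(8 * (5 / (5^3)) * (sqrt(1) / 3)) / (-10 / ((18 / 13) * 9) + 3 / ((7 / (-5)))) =-756 / 20875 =-0.04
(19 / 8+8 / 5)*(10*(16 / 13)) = 636 / 13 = 48.92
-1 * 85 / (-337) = 85 / 337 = 0.25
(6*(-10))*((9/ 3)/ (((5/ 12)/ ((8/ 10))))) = -1728/ 5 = -345.60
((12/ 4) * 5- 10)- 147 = -142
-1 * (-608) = 608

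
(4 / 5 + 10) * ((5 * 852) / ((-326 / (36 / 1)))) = -828144 / 163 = -5080.64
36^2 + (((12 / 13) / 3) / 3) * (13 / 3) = 11668 / 9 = 1296.44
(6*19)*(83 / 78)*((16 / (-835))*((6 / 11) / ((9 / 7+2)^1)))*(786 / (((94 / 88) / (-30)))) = 19991010816 / 2346851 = 8518.23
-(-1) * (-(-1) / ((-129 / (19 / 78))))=-19 / 10062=-0.00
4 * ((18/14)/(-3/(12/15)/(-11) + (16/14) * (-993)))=-528/116477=-0.00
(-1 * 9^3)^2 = 531441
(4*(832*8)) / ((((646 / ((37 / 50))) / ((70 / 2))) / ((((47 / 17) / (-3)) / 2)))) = -40511744 / 82365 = -491.86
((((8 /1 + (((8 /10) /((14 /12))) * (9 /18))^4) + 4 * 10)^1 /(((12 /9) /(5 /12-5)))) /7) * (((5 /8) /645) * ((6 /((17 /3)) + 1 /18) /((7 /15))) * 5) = -5630464807 /20640340560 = -0.27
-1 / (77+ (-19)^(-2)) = -361 / 27798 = -0.01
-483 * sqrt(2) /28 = -24.40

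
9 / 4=2.25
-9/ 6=-3/ 2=-1.50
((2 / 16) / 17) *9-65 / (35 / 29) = -51209 / 952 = -53.79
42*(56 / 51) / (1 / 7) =322.82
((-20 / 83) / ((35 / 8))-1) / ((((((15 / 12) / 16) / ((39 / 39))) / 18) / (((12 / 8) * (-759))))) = 803981376 / 2905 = 276757.79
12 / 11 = 1.09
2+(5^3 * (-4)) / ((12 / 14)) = -1744 / 3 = -581.33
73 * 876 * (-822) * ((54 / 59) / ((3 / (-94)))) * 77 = 6848411812704 / 59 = 116074776486.51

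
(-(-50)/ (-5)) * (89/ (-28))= 445/ 14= 31.79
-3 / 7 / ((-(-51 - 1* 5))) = -3 / 392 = -0.01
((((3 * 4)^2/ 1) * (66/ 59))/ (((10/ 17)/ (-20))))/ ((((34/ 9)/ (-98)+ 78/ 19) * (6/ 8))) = -3610075392/ 2010425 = -1795.68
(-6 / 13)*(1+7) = -3.69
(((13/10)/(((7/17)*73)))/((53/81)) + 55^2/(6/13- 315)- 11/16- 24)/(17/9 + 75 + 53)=-910001264439/3452209344080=-0.26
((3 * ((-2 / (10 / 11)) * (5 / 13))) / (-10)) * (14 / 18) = 0.20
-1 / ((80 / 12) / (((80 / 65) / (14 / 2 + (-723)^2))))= -0.00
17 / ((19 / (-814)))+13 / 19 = -13825 / 19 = -727.63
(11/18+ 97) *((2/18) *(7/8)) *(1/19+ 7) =824033/12312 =66.93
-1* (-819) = 819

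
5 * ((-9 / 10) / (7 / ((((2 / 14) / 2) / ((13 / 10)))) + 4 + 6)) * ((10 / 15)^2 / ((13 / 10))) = -100 / 8931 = -0.01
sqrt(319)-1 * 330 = -330 + sqrt(319) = -312.14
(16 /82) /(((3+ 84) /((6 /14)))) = 8 /8323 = 0.00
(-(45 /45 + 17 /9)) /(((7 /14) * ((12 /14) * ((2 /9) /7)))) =-637 /3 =-212.33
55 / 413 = 0.13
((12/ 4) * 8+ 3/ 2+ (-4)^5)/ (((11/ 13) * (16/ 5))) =-129805/ 352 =-368.76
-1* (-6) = 6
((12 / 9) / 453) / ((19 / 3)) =4 / 8607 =0.00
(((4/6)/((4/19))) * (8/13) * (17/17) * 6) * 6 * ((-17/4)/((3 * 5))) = -1292/65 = -19.88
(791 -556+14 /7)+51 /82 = 19485 /82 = 237.62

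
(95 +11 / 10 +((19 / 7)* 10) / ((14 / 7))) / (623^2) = 7677 / 27169030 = 0.00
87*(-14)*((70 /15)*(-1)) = 5684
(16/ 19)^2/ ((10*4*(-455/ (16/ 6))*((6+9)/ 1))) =-256/ 36957375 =-0.00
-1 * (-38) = 38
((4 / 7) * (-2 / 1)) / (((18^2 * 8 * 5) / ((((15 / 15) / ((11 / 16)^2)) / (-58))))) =32 / 9948015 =0.00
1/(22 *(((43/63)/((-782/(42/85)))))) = -99705/946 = -105.40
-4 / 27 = -0.15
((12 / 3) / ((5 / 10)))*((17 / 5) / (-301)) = -0.09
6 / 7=0.86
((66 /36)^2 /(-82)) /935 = -0.00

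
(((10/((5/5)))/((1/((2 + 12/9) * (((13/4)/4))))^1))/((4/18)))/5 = 195/8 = 24.38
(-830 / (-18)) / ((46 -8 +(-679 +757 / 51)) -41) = -1411 / 20415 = -0.07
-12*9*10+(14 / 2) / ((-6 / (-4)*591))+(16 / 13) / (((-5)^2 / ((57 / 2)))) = -621509962 / 576225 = -1078.59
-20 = -20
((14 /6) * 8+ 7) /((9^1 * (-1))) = -77 /27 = -2.85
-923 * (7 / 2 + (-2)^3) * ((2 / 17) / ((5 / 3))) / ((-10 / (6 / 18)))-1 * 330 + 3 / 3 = -287957 / 850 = -338.77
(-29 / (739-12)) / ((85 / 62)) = -0.03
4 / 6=2 / 3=0.67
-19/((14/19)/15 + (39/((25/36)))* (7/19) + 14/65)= -351975/388192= -0.91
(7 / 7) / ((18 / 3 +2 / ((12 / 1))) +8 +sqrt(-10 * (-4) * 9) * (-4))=-864 * sqrt(10) / 200135-102 / 40027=-0.02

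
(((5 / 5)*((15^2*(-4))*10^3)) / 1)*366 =-329400000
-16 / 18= -8 / 9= -0.89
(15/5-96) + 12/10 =-459/5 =-91.80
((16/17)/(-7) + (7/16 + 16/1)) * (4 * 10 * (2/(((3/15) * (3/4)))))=1034700/119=8694.96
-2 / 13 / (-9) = 2 / 117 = 0.02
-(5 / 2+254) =-513 / 2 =-256.50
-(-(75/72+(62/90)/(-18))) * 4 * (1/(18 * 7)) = 3251/102060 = 0.03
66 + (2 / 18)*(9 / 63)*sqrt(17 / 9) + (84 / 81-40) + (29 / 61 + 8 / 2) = sqrt(17) / 189 + 51901 / 1647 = 31.53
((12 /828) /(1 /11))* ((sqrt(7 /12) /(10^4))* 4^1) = 11* sqrt(21) /1035000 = 0.00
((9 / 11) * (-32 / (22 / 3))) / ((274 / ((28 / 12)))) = -504 / 16577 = -0.03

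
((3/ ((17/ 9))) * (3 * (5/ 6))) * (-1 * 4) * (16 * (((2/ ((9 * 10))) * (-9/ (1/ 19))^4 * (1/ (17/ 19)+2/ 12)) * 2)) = -3584311251552/ 289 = -12402461078.03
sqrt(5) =2.24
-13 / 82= -0.16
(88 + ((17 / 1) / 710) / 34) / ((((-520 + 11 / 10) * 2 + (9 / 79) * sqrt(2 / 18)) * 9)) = -9871919 / 1047745296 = -0.01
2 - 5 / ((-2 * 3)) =17 / 6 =2.83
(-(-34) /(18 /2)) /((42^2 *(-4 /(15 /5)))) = -17 /10584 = -0.00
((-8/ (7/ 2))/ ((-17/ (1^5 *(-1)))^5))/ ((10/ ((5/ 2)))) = -0.00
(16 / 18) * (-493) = -3944 / 9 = -438.22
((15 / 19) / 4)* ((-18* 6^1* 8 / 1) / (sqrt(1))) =-3240 / 19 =-170.53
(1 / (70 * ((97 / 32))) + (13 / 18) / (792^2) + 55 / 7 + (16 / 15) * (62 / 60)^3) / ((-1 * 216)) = -6187065112093 / 147852397440000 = -0.04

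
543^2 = 294849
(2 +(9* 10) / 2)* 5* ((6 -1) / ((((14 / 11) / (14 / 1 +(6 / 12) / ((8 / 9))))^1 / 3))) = 9034575 / 224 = 40332.92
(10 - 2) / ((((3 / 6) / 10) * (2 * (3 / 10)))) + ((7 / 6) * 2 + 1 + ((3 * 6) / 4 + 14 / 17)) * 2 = 14483 / 51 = 283.98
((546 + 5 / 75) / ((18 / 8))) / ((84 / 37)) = 303067 / 2835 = 106.90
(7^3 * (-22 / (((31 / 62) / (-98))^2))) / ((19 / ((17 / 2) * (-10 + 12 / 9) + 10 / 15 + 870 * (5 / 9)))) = -356851064416 / 57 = -6260544989.75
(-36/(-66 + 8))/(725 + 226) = 0.00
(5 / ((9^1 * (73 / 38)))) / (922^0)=190 / 657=0.29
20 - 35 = -15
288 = 288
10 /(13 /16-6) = -160 /83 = -1.93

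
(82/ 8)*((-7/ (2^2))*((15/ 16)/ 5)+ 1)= 1763/ 256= 6.89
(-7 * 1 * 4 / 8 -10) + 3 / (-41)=-1113 / 82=-13.57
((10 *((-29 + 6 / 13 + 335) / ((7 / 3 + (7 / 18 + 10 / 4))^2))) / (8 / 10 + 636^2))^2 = 16271542440000 / 210828026189961918049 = 0.00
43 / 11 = 3.91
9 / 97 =0.09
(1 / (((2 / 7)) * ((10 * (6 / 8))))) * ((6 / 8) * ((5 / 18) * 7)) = 0.68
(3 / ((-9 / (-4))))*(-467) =-1868 / 3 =-622.67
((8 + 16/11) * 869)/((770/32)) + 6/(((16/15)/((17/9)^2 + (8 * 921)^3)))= 62368400224510757/27720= 2249942288041.51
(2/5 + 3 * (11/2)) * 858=72501/5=14500.20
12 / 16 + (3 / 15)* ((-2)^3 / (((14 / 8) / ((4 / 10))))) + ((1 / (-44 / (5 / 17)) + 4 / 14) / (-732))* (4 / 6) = 0.38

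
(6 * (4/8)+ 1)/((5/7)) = 28/5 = 5.60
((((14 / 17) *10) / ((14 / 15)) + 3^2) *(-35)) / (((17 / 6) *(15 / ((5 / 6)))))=-3535 / 289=-12.23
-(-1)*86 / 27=86 / 27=3.19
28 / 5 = 5.60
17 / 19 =0.89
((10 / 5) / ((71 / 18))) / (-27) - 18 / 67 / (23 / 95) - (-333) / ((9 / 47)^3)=420286994723 / 8862291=47424.19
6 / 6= 1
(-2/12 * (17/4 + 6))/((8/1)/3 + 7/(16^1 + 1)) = -697/1256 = -0.55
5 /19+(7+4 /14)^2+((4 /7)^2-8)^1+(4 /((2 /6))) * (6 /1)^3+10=2647.67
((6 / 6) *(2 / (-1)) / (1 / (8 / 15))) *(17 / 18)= -136 / 135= -1.01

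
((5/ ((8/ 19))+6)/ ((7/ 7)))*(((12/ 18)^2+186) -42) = 46475/ 18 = 2581.94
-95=-95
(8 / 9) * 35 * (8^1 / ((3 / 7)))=15680 / 27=580.74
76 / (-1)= -76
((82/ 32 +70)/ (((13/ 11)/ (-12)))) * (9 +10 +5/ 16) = -11838717/ 832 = -14229.23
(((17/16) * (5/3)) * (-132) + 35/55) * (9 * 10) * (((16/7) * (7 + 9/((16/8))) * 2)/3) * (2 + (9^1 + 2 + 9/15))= -385006752/77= -5000087.69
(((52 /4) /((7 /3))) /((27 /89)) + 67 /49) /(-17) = -8702 /7497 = -1.16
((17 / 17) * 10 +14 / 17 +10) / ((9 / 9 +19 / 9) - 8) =-1593 / 374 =-4.26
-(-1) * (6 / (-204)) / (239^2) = -1 / 1942114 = -0.00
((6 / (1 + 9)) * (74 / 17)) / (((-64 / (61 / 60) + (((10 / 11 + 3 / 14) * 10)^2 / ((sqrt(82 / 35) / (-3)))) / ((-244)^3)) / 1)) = -26987305237185543677149184 / 650469386310494538505669675- 27250646833063808 * sqrt(2870) / 130093877262098907701133935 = -0.04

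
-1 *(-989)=989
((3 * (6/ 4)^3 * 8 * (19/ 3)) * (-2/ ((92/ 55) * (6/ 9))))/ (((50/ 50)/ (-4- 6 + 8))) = 84645/ 46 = 1840.11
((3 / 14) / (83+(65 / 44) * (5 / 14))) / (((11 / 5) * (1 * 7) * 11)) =20 / 1320627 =0.00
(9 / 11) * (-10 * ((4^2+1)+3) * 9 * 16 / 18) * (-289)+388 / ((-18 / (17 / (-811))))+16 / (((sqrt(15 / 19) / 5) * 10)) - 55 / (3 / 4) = 8 * sqrt(285) / 15+30369666818 / 80289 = 378263.39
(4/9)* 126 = 56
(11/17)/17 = 11/289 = 0.04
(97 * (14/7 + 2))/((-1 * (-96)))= 97/24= 4.04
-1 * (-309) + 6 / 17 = 5259 / 17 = 309.35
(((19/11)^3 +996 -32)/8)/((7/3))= 3869829/74536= 51.92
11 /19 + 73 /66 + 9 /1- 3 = 7.69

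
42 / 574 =3 / 41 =0.07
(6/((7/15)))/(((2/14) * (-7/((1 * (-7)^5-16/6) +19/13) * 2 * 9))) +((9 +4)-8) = 3278965/273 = 12010.86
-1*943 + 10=-933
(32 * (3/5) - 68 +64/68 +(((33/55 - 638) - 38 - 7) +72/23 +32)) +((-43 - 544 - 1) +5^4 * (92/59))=-308.55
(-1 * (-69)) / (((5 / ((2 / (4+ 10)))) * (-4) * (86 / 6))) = -207 / 6020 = -0.03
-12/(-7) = 12/7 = 1.71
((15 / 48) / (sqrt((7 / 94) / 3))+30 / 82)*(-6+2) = -5*sqrt(1974) / 28 -60 / 41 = -9.40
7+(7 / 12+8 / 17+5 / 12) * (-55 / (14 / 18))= -11542 / 119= -96.99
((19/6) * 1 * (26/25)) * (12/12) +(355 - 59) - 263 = 2722/75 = 36.29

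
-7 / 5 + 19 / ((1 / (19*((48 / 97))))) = 85961 / 485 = 177.24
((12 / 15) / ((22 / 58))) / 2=58 / 55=1.05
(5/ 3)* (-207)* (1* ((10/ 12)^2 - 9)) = 34385/ 12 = 2865.42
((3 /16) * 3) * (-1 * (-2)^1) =9 /8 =1.12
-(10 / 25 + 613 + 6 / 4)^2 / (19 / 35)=-264671407 / 380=-696503.70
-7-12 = -19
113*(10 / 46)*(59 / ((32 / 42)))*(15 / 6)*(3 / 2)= 10500525 / 1472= 7133.51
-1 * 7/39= -7/39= -0.18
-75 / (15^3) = -1 / 45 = -0.02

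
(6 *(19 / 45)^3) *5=13718 / 6075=2.26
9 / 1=9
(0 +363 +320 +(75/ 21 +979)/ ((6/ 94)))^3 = 38480618749557529/ 9261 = 4155125661327.88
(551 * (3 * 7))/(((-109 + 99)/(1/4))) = -11571/40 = -289.28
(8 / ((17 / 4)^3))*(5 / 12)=640 / 14739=0.04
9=9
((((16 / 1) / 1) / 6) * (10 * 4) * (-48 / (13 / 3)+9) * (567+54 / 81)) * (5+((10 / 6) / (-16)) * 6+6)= -1304760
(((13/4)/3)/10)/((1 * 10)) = 13/1200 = 0.01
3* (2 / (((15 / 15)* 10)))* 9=27 / 5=5.40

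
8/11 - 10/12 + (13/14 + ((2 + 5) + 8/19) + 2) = 44959/4389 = 10.24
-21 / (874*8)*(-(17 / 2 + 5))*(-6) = -1701 / 6992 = -0.24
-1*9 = -9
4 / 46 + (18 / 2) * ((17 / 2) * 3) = 10561 / 46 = 229.59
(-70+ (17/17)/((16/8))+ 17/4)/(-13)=5.02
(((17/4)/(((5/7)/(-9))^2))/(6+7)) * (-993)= -67000689/1300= -51538.99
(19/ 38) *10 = 5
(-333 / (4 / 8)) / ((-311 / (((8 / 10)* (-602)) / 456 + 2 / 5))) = -41514 / 29545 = -1.41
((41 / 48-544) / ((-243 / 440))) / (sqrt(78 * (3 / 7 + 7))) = 1433905 * sqrt(42) / 227448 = 40.86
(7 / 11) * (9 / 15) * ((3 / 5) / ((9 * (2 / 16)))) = 56 / 275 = 0.20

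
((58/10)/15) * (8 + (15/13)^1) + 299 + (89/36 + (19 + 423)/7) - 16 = 28841459/81900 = 352.15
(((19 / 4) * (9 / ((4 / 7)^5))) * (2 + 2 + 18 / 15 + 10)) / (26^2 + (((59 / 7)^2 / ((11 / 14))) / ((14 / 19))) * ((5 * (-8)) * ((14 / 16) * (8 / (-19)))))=73765923 / 17182720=4.29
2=2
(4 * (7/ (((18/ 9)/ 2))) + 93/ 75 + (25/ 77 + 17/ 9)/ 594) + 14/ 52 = 3948351151/ 133783650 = 29.51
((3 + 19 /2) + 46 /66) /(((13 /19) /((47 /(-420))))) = -59831 /27720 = -2.16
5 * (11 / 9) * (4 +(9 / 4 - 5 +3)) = 935 / 36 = 25.97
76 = 76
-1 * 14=-14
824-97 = 727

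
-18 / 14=-9 / 7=-1.29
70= 70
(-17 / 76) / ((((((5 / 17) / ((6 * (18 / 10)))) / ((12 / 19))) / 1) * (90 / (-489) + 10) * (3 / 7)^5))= -36.55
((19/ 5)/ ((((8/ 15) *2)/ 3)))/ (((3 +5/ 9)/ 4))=1539/ 128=12.02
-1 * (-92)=92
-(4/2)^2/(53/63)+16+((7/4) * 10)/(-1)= -663/106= -6.25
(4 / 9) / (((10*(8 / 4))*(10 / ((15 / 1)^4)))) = 225 / 2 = 112.50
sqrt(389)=19.72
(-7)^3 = -343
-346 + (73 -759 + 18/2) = -1023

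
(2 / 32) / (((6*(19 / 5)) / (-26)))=-65 / 912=-0.07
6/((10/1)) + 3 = 18/5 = 3.60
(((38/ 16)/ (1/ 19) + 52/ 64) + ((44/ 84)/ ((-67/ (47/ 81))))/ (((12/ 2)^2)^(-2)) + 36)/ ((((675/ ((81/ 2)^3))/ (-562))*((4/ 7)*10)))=-126269128449/ 171520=-736177.29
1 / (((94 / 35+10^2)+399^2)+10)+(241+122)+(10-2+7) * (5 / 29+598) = 1509595947643 / 161703391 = 9335.59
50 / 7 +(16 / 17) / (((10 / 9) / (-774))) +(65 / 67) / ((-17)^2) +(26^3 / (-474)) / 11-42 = -1225875066443 / 1766776935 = -693.85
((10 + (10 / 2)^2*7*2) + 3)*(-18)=-6534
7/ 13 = 0.54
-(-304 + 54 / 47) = 14234 / 47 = 302.85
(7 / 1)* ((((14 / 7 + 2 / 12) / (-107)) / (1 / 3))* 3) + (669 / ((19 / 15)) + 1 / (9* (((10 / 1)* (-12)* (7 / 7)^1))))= 1156841587 / 2195640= 526.88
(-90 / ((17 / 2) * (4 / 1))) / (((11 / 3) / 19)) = -2565 / 187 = -13.72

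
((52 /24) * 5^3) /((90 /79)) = 25675 /108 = 237.73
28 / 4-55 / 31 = 162 / 31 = 5.23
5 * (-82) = -410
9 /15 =3 /5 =0.60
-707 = -707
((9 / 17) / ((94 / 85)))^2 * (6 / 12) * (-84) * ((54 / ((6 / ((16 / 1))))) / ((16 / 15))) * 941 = -1222762.19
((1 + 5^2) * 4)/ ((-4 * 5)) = -5.20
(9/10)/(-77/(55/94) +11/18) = -81/11789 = -0.01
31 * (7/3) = 217/3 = 72.33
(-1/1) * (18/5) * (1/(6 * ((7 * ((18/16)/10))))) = -16/21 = -0.76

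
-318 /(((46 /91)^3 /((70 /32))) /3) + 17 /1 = -12567630149 /778688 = -16139.49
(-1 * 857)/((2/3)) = -1285.50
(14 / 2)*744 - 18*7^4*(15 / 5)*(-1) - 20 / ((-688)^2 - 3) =63835713922 / 473341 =134862.00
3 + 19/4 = 31/4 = 7.75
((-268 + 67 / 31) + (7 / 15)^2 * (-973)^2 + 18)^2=2063109009852360976 / 48650625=42406629099.88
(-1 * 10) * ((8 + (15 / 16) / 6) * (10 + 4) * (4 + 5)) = -82215 / 8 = -10276.88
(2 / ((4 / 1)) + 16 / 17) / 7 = 0.21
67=67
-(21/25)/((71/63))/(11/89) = -117747/19525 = -6.03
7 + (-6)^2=43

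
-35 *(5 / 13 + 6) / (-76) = 2905 / 988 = 2.94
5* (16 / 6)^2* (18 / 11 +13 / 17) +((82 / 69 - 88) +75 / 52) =4175 / 2012868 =0.00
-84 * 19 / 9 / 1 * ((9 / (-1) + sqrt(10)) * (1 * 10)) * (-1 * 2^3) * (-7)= 893760 - 297920 * sqrt(10) / 3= 579724.75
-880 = -880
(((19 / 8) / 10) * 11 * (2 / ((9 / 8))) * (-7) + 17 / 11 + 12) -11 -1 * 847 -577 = -719713 / 495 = -1453.97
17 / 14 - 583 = -8145 / 14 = -581.79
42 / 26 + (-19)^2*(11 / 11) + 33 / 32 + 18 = 158765 / 416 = 381.65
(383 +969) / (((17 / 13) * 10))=8788 / 85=103.39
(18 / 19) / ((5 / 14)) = 252 / 95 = 2.65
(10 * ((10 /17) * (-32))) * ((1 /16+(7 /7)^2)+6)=-22600 /17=-1329.41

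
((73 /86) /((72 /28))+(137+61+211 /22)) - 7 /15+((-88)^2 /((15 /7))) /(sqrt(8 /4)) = 17662663 /85140+27104 * sqrt(2) /15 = 2762.84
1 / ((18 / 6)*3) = 0.11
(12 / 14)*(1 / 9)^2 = 2 / 189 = 0.01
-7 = -7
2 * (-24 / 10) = -24 / 5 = -4.80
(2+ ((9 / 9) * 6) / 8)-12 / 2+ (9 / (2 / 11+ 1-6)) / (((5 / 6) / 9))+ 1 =-23769 / 1060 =-22.42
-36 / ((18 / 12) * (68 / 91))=-546 / 17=-32.12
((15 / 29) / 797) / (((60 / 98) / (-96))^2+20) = 614656 / 18942097359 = 0.00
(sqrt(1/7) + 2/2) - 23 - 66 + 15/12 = -347/4 + sqrt(7)/7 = -86.37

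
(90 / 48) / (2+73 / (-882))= 6615 / 6764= 0.98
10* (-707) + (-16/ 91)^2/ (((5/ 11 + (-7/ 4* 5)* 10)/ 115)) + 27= -22337870325/ 3171623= -7043.04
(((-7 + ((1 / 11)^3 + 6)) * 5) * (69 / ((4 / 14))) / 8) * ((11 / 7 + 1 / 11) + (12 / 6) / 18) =-93987775 / 351384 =-267.48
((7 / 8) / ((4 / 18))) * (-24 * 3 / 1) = -567 / 2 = -283.50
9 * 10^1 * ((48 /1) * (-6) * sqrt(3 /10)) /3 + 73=73 - 864 * sqrt(30)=-4659.32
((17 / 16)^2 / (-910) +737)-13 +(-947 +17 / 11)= -567493739 / 2562560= -221.46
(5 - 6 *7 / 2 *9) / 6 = -92 / 3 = -30.67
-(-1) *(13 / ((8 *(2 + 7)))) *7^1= 91 / 72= 1.26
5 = 5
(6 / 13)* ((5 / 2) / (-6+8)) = 15 / 26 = 0.58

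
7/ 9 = 0.78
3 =3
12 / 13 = 0.92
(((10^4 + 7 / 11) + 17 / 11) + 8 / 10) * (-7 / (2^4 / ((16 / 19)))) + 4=-202472 / 55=-3681.31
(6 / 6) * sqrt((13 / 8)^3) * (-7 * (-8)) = 91 * sqrt(26) / 4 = 116.00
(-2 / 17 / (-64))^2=1 / 295936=0.00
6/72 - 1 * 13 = -155/12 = -12.92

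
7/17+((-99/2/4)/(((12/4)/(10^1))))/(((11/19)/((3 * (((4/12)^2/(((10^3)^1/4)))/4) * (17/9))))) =44909/122400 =0.37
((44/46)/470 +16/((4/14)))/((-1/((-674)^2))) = -137505256716/5405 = -25440380.52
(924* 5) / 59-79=-41 / 59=-0.69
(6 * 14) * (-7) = -588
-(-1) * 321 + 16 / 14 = 2255 / 7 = 322.14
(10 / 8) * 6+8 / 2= 23 / 2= 11.50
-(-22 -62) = 84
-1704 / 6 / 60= -71 / 15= -4.73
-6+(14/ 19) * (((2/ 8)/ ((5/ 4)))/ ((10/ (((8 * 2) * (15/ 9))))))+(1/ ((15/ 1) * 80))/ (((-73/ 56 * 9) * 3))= -31496713/ 5617350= -5.61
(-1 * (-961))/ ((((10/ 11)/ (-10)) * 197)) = -53.66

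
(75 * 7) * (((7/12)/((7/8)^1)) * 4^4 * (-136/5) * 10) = -24371200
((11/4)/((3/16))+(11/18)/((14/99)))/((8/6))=14.24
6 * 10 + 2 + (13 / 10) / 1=633 / 10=63.30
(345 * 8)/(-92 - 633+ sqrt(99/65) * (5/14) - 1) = -51571520/13565547 - 12880 * sqrt(715)/149221017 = -3.80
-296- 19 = -315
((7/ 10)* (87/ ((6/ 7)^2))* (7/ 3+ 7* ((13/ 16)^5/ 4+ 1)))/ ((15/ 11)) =2740625918261/ 4529848320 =605.01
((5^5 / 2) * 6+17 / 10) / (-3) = -93767 / 30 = -3125.57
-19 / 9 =-2.11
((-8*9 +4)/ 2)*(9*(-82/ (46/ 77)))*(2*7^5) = 32472535788/ 23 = 1411849382.09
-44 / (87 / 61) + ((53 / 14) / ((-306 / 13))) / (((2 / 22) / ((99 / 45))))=-21581461 / 621180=-34.74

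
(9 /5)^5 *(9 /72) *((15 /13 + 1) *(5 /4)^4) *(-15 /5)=-1240029 /33280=-37.26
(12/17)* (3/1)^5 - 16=2644/17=155.53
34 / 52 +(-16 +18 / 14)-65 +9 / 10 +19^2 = 128692 / 455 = 282.84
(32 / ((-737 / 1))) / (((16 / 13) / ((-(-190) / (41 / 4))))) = -19760 / 30217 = -0.65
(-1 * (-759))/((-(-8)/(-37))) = -3510.38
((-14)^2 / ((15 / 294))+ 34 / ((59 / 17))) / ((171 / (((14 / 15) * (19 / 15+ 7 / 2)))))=100.20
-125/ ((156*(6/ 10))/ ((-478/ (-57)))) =-149375/ 13338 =-11.20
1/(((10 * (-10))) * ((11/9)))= -9/1100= -0.01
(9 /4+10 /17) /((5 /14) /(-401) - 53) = -541751 /10116598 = -0.05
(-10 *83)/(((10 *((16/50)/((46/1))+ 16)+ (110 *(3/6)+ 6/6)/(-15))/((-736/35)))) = 2634420/23597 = 111.64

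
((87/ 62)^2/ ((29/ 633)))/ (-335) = -0.13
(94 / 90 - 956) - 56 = -45493 / 45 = -1010.96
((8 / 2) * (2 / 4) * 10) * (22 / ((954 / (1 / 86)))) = 110 / 20511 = 0.01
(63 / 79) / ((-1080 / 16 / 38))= -532 / 1185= -0.45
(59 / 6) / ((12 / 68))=1003 / 18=55.72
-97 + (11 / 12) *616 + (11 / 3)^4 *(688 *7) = 70548937 / 81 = 870974.53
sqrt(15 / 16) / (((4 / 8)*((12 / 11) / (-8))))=-11*sqrt(15) / 3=-14.20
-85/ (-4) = 85/ 4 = 21.25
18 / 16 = 9 / 8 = 1.12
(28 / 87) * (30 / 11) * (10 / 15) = 560 / 957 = 0.59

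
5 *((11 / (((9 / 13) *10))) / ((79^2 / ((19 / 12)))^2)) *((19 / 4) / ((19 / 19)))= 980837 / 403834439808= 0.00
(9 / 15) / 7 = 0.09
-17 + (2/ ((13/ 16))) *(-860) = -27741/ 13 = -2133.92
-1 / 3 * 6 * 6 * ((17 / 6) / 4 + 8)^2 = -43681 / 48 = -910.02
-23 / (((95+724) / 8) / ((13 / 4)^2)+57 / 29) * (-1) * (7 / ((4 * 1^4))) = 60697 / 17580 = 3.45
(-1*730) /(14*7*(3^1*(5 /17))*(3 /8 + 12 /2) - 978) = 2920 /1707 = 1.71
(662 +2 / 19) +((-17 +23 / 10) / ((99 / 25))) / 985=163564229 / 247038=662.10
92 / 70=46 / 35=1.31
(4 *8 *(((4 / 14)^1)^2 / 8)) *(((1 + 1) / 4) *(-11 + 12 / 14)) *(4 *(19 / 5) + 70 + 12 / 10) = -245376 / 1715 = -143.08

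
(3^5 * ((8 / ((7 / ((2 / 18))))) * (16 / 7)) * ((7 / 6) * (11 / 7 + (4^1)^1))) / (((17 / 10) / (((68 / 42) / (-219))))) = -49920 / 25039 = -1.99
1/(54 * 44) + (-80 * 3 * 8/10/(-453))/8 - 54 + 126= 25851031/358776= 72.05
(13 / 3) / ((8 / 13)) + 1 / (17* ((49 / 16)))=141161 / 19992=7.06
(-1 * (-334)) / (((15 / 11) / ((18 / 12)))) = 1837 / 5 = 367.40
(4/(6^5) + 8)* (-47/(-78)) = 730991/151632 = 4.82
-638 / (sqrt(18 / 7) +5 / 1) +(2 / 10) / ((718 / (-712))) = -40138242 / 281815 +1914 *sqrt(14) / 157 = -96.81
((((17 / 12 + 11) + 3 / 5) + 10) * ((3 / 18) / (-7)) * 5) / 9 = -1381 / 4536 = -0.30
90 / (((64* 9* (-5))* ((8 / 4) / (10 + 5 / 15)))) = -0.16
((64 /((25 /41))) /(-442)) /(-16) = 82 /5525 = 0.01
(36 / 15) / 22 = 6 / 55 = 0.11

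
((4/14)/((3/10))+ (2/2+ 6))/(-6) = -167/126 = -1.33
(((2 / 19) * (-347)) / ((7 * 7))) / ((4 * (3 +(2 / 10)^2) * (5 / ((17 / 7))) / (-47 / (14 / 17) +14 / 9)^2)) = -1443191087375 / 15726511584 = -91.77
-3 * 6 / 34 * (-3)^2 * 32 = -2592 / 17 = -152.47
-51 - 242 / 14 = -478 / 7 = -68.29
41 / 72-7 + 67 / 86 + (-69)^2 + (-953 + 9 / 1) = 11799935 / 3096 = 3811.35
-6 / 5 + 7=29 / 5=5.80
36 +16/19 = 700/19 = 36.84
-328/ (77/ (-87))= 28536/ 77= 370.60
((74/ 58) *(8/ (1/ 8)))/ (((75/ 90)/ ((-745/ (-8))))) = 264624/ 29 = 9124.97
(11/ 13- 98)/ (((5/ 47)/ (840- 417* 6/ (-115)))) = -5882793822/ 7475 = -786995.83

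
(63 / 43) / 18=0.08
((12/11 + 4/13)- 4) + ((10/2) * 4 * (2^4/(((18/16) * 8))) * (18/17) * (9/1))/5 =158412/2431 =65.16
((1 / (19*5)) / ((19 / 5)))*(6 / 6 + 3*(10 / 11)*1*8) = 251 / 3971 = 0.06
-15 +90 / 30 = -12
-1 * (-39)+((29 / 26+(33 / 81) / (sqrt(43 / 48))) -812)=-20069 / 26+44 * sqrt(129) / 1161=-771.45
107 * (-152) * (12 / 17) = -195168 / 17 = -11480.47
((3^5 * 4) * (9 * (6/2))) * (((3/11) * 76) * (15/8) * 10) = 112193100/11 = 10199372.73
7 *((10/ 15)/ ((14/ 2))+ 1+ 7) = 170/ 3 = 56.67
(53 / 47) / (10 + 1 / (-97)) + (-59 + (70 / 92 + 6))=-109203343 / 2094978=-52.13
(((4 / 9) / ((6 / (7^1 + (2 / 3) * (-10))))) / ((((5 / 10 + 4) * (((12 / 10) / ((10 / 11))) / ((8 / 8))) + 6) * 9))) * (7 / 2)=350 / 435213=0.00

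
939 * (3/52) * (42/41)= 59157/1066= 55.49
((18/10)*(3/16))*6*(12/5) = 243/50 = 4.86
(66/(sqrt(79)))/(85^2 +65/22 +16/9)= 13068 * sqrt(79)/113087473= 0.00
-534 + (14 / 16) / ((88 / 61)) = -375509 / 704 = -533.39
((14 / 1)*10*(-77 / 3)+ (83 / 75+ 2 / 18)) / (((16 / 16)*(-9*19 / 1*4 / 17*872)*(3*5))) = 6869921 / 1006506000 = 0.01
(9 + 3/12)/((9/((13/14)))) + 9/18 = 733/504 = 1.45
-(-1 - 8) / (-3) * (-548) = 1644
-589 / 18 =-32.72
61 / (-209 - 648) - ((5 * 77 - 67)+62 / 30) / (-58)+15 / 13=63981881 / 9692670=6.60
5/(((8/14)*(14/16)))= 10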